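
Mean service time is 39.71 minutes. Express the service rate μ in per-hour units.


μ = 1/(service time) in consistent units.
1 hour = 60 min, so μ = 60/39.71 = 1.5110 per hour

Final: 1.5110 /hr


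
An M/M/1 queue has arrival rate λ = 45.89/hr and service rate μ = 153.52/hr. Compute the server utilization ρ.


ρ = λ/μ = 45.89/153.52 = 0.2989

Final: 0.2989


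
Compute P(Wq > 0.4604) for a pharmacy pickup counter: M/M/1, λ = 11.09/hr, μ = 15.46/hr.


ρ = 11.09/15.46 = 0.7173
P(Wq > t) = ρ·e^{−(μ−λ)t} = 0.7173·e^{−2.0119}
= 0.7173·0.133728 = 0.095928

Final: 0.095928


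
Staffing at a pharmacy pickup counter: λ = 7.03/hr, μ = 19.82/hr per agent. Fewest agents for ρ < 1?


Stability requires cμ > λ ⇔ c > λ/μ.
λ/μ = 7.03/19.82 = 0.3547
Minimum integer c = ⌊0.3547⌋ + 1 = 1
Check: 1·19.82 = 19.82 > 7.03, while 0·19.82 = 0.00 ≤ 7.03

Final: 1 servers


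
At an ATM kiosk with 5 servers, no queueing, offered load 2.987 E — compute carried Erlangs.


B(5,2.987) = 0.108944 (Erlang-B)
Carried load = a(1 − B) = 2.987·(1 − 0.108944) = 2.987·0.891056 = 2.6616 E

Final: 2.6616 Erlangs


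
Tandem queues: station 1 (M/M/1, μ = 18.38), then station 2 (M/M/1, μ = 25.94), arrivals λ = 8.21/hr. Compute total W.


Each node sees arrival rate λ = 8.21/hr (tandem ⇒ throughput preserved).
W₁ = 1/(μ₁−λ) = 1/(18.38−8.21) = 0.09833 hr
W₂ = 1/(μ₂−λ) = 1/(25.94−8.21) = 0.05640 hr
W_total = W₁ + W₂ = 0.09833 + 0.05640 = 0.15473 hr

Final: 0.15473 hr


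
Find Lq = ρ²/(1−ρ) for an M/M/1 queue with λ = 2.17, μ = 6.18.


ρ = 2.17/6.18 = 0.3511
Lq = ρ²/(1−ρ) = 0.1233/0.6489 = 0.1900

Final: 0.1900


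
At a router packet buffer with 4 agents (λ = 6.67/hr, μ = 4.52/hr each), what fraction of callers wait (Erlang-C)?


a = λ/μ = 1.4757; ρ = a/4 = 0.3689
P₀ = 0.226598 (from M/M/c formula)
C(c,a) = [a^c/(c!(1−ρ))]·P₀ = [4.74187/(24·0.6311)]·0.226598
= 0.31308·0.226598 = 0.070943

Final: 0.070943


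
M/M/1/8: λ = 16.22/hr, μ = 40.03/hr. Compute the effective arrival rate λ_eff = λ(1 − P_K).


ρ = 0.4052; P_K = (1−ρ)ρ^8/(1−ρ^9) = 0.0004323
λ_eff = λ(1 − P_K) = 16.22·(1 − 0.0004323) = 16.22·0.999568 = 16.2130 /hr

Final: 16.2130 /hr


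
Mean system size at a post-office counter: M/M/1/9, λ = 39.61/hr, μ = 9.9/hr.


ρ = 39.61/9.9 = 4.0010
L = ρ[1 − (K+1)ρ^K + Kρ^(K+1)] / [(1−ρ)(1−ρ^(K+1))]
Numerator: 4.0010·(1 − 10·262740.383973 + 9·1051226.930218) = 27341460.795139
Denominator: (-3.0010)·(-1051225.930218) = 3154739.635028
L = 27341460.795139/3154739.635028 = 8.6668

Final: 8.6668


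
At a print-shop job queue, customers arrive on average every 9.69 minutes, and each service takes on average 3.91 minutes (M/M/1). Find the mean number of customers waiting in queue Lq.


λ = 60/9.69 = 6.1920 /hr
μ = 60/3.91 = 15.3453 /hr
ρ = λ/μ = 6.1920/15.3453 = 0.4035
Lq = ρ²/(1−ρ) = 0.1628/0.5965 = 0.2730

Final: 0.2730


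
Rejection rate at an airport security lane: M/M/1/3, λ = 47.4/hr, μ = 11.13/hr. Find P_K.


ρ = λ/μ = 47.4/11.13 = 4.2588
P_K = (1−ρ)ρ^K/(1−ρ^(K+1)) = (-3.2588·77.241292)/(1 − 328.952135)
= -251.710842/-327.952135 = 0.767523

Final: 0.767523


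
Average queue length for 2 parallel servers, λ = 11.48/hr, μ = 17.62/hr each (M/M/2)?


a = λ/μ = 0.6515; ρ = a/2 = 0.3258
P₀ = 0.508562
Lq = P₀·a^c·ρ / (c!·(1−ρ)²) = 0.508562·0.42449·0.3258/(2·0.45459)
= 0.07735

Final: 0.07735


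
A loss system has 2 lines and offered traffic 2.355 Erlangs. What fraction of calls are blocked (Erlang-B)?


B(c,a) = (a^c/c!) / Σ_{k=0}^{c} a^k/k!
a^2/2! = 2.773013
Σ terms (k=0..2): 1.00000 + 2.35500 + 2.77301 = 6.128013
B = 2.773013/6.128013 = 0.452514

Final: 0.452514


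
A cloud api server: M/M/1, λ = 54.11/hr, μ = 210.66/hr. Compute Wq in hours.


ρ = 54.11/210.66 = 0.2569
Wq = ρ/(μ−λ) = 0.2569/(210.66 − 54.11) = 0.2569/156.55 = 0.001641 hr

Final: 0.001641 hr


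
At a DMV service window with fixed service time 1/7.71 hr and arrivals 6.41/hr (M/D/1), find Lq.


ρ = 6.41/7.71 = 0.8314
M/D/1: Lq = ρ²/(2(1−ρ)) = 0.6912/(2·0.1686) = 2.04969

Final: 2.04969


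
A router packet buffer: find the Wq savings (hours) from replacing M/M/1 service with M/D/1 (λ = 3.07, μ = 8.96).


ρ = 3.07/8.96 = 0.3426
Wq(M/M/1) = ρ/(μ−λ) = 0.3426/5.89 = 0.05817 hr
Wq(M/D/1) = ρ/(2(μ−λ)) = 0.02909 hr
Savings = 0.05817 − 0.02909 = 0.02909 hr

Final: 0.02909 hr


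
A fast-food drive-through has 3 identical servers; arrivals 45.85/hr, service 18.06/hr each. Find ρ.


ρ = λ/(cμ) = 45.85/(3·18.06) = 45.85/54.18 = 0.8463

Final: 0.8463


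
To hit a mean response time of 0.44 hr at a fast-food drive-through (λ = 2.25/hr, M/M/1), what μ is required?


W = 1/(μ−λ) ⇒ μ − λ = 1/W = 1/0.44 = 2.2727
μ = λ + 1/W = 2.25 + 2.2727 = 4.5227 per hr

Final: 4.5227 /hr


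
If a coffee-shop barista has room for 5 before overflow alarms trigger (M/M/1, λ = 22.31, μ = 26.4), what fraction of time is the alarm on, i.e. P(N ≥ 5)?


ρ = 22.31/26.4 = 0.8451
P(N ≥ n) = ρ^n = 0.8451^5 = 0.431001

Final: 0.431001


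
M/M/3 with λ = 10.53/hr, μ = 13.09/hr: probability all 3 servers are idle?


a = λ/μ = 10.53/13.09 = 0.8044; ρ = a/c = 0.2681
Σ_{k=0}^{2} a^k/k! (terms k=0..2) = 1.00000 + 0.80443 + 0.32355 = 2.12799
Tail: a^3/(3!(1−ρ)) = 0.52055/(6·0.7319) = 0.11855
P₀ = 1/(2.12799 + 0.11855) = 1/2.24653 = 0.445131

Final: 0.445131


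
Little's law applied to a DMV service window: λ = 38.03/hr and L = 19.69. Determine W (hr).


W = L/λ = 19.69/38.03 = 0.5177 hr

Final: 0.5177 hr


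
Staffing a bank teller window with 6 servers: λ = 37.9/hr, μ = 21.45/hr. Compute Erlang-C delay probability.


a = λ/μ = 1.7669; ρ = a/6 = 0.2945
P₀ = 0.170744 (from M/M/c formula)
C(c,a) = [a^c/(c!(1−ρ))]·P₀ = [30.42786/(720·0.7055)]·0.170744
= 0.05990·0.170744 = 0.010228

Final: 0.010228


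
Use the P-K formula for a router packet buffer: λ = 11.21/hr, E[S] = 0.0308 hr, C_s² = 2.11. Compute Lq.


ρ = λ·E[S] = 11.21·0.0308 = 0.3453
Lq = ρ²(1+C_s²)/(2(1−ρ)) = 0.1192·(1+2.11)/(2·0.6547)
= 0.1192·3.1100/1.3095 = 0.28313

Final: 0.28313


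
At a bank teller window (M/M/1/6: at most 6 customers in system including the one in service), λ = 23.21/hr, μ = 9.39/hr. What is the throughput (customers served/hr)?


ρ = 2.4718; P_K = (1−ρ)ρ^6/(1−ρ^7) = 0.596491
λ_eff = λ(1 − P_K) = 23.21·(1 − 0.596491) = 23.21·0.403509 = 9.3654 /hr

Final: 9.3654 /hr


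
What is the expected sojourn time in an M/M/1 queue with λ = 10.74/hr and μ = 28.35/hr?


W = 1/(μ−λ) = 1/(28.35 − 10.74) = 1/17.61 = 0.05679 hr

Final: 0.05679 hr


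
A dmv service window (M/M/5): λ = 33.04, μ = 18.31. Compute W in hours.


a = 1.8045; ρ = 0.3609; P₀ = 0.163852
Lq = P₀·a^c·ρ/(c!(1−ρ)²) = 0.02308
Wq = Lq/λ = 0.02308/33.04 = 0.0006986 hr
W = Wq + 1/μ = 0.0006986 + 0.05461 = 0.05531 hr

Final: 0.05531 hr


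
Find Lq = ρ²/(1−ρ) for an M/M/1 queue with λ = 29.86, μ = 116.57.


ρ = 29.86/116.57 = 0.2562
Lq = ρ²/(1−ρ) = 0.06562/0.7438 = 0.08821

Final: 0.08821


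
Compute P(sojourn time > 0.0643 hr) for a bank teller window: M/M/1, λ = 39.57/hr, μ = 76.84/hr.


W ~ Exponential(μ−λ) for M/M/1.
μ − λ = 76.84 − 39.57 = 37.2700
P(W > t) = e^{−(μ−λ)t} = e^{−2.3965} = 0.091040

Final: 0.091040


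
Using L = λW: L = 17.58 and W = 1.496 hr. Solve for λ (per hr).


λ = L/W = 17.58/1.496 = 11.7513 /hr

Final: 11.7513 /hr


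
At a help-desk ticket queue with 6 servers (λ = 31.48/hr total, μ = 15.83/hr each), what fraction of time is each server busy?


ρ = λ/(cμ) = 31.48/(6·15.83) = 31.48/94.98 = 0.3314

Final: 0.3314


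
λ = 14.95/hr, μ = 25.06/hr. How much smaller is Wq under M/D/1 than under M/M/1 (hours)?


ρ = 14.95/25.06 = 0.5966
Wq(M/M/1) = ρ/(μ−λ) = 0.5966/10.11 = 0.05901 hr
Wq(M/D/1) = ρ/(2(μ−λ)) = 0.02950 hr
Savings = 0.05901 − 0.02950 = 0.02950 hr

Final: 0.02950 hr


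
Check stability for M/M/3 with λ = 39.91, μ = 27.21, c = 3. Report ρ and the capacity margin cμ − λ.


Total capacity cμ = 3·27.21 = 81.63/hr
ρ = λ/(cμ) = 39.91/81.63 = 0.4889
Stable ⇔ ρ < 1: YES
Spare capacity = cμ − λ = 81.63 − 39.91 = 41.72/hr

Final: ρ = 0.4889; stable; margin = 41.72/hr


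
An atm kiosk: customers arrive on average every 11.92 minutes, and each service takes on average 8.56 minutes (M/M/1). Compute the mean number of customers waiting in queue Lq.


λ = 60/11.92 = 5.0336 /hr
μ = 60/8.56 = 7.0093 /hr
ρ = λ/μ = 5.0336/7.0093 = 0.7181
Lq = ρ²/(1−ρ) = 0.5157/0.2819 = 1.8295

Final: 1.8295


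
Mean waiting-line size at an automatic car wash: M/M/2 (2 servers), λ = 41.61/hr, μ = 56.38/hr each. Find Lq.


a = λ/μ = 0.7380; ρ = a/2 = 0.3690
P₀ = 0.460906
Lq = P₀·a^c·ρ / (c!·(1−ρ)²) = 0.460906·0.54468·0.3690/(2·0.39814)
= 0.11634

Final: 0.11634


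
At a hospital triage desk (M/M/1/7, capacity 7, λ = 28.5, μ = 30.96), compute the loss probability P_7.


ρ = λ/μ = 28.5/30.96 = 0.9205
P_K = (1−ρ)ρ^K/(1−ρ^(K+1)) = (0.07946·0.560154)/(1 − 0.515646)
= 0.044508/0.484354 = 0.091892

Final: 0.091892


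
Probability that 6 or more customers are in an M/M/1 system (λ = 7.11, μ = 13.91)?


ρ = 7.11/13.91 = 0.5111
P(N ≥ n) = ρ^n = 0.5111^6 = 0.017834

Final: 0.017834


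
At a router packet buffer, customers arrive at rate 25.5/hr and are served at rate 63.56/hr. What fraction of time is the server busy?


ρ = λ/μ = 25.5/63.56 = 0.4012

Final: 0.4012


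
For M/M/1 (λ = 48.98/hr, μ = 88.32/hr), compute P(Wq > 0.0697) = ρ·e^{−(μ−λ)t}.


ρ = 48.98/88.32 = 0.5546
P(Wq > t) = ρ·e^{−(μ−λ)t} = 0.5546·e^{−2.7420}
= 0.5546·0.064441 = 0.035738

Final: 0.035738


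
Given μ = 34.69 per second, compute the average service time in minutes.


Mean service time = 1/μ = 1/34.69 second = 0.02883 second
In minutes: 0.02883 × 0.0166667 = 0.0004804 min

Final: 0.0004804 min


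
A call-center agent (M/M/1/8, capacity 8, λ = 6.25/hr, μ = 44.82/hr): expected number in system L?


ρ = 6.25/44.82 = 0.1394
L = ρ[1 − (K+1)ρ^K + Kρ^(K+1)] / [(1−ρ)(1−ρ^(K+1))]
Numerator: 0.1394·(1 − 9·0.0000001430 + 8·0.00000001994) = 0.139447
Denominator: (0.8606)·(1.000000) = 0.860553
L = 0.139447/0.860553 = 0.1620

Final: 0.1620


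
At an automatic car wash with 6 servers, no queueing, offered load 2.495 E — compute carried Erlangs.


B(6,2.495) = 0.028033 (Erlang-B)
Carried load = a(1 − B) = 2.495·(1 − 0.028033) = 2.495·0.971967 = 2.4251 E

Final: 2.4251 Erlangs


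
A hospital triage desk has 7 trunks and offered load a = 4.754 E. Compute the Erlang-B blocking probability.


B(c,a) = (a^c/c!) / Σ_{k=0}^{c} a^k/k!
a^7/7! = 10.888892
Σ terms (k=0..7): 1.00000 + 4.75400 + 11.30026 + 17.90714 + 21.28264 + 20.23553 + 16.03329 + 10.88889 = 103.401751
B = 10.888892/103.401751 = 0.105307

Final: 0.105307


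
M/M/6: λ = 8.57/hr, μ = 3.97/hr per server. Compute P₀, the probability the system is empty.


a = λ/μ = 8.57/3.97 = 2.1587; ρ = a/c = 0.3598
Σ_{k=0}^{5} a^k/k! (terms k=0..5) = 1.00000 + 2.15869 + 2.32997 + 1.67656 + 0.90479 + 0.39063 = 8.46065
Tail: a^6/(6!(1−ρ)) = 101.19100/(720·0.6402) = 0.21952
P₀ = 1/(8.46065 + 0.21952) = 1/8.68018 = 0.115205

Final: 0.115205


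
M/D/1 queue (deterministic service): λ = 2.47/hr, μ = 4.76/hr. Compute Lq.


ρ = 2.47/4.76 = 0.5189
M/D/1: Lq = ρ²/(2(1−ρ)) = 0.2693/(2·0.4811) = 0.27985

Final: 0.27985


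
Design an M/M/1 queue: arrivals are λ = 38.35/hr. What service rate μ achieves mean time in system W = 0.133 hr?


W = 1/(μ−λ) ⇒ μ − λ = 1/W = 1/0.133 = 7.5188
μ = λ + 1/W = 38.35 + 7.5188 = 45.8688 per hr

Final: 45.8688 /hr


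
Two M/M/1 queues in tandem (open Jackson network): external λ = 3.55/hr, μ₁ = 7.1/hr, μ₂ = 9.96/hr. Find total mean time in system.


Each node sees arrival rate λ = 3.55/hr (tandem ⇒ throughput preserved).
W₁ = 1/(μ₁−λ) = 1/(7.1−3.55) = 0.28169 hr
W₂ = 1/(μ₂−λ) = 1/(9.96−3.55) = 0.15601 hr
W_total = W₁ + W₂ = 0.28169 + 0.15601 = 0.43770 hr

Final: 0.43770 hr


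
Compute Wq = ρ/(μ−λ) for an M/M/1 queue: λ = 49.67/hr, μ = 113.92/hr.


ρ = 49.67/113.92 = 0.4360
Wq = ρ/(μ−λ) = 0.4360/(113.92 − 49.67) = 0.4360/64.25 = 0.006786 hr

Final: 0.006786 hr


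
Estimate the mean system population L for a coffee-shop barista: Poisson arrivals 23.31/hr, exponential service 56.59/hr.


ρ = λ/μ = 23.31/56.59 = 0.4119
L = ρ/(1−ρ) = 0.4119/(1 − 0.4119) = 0.4119/0.5881 = 0.7004

Final: 0.7004


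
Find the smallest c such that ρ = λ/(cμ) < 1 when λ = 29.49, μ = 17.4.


Stability requires cμ > λ ⇔ c > λ/μ.
λ/μ = 29.49/17.4 = 1.6948
Minimum integer c = ⌊1.6948⌋ + 1 = 2
Check: 2·17.4 = 34.80 > 29.49, while 1·17.4 = 17.40 ≤ 29.49

Final: 2 servers


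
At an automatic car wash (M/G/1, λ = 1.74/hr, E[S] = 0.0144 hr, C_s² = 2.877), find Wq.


ρ = λ·E[S] = 1.74·0.0144 = 0.02506
E[S²] = E[S]²(1+C_s²) = 0.0144²·(1+2.877) = 0.0008039
Wq = λ·E[S²]/(2(1−ρ)) = 1.74·0.0008039/(2·0.9749) = 0.0007174 hr

Final: 0.0007174 hr


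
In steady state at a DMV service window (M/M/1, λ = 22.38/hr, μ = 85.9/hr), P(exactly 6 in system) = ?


ρ = 22.38/85.9 = 0.2605
P_n = (1−ρ)·ρ^n = (1 − 0.2605)·0.2605^6 = 0.7395·0.0003128 = 0.0002313

Final: 0.0002313


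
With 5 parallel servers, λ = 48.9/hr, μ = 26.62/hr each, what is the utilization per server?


ρ = λ/(cμ) = 48.9/(5·26.62) = 48.9/133.10 = 0.3674

Final: 0.3674


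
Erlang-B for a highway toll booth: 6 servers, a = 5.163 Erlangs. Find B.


B(c,a) = (a^c/c!) / Σ_{k=0}^{c} a^k/k!
a^6/6! = 26.307541
Σ terms (k=0..6): 1.00000 + 5.16300 + 13.32828 + 22.93798 + 29.60719 + 30.57239 + 26.30754 = 128.916387
B = 26.307541/128.916387 = 0.204067

Final: 0.204067


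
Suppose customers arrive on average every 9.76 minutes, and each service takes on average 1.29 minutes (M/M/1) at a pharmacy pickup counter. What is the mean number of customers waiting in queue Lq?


λ = 60/9.76 = 6.1475 /hr
μ = 60/1.29 = 46.5116 /hr
ρ = λ/μ = 6.1475/46.5116 = 0.1322
Lq = ρ²/(1−ρ) = 0.01747/0.8678 = 0.02013

Final: 0.02013


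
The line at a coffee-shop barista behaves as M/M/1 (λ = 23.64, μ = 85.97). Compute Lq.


ρ = 23.64/85.97 = 0.2750
Lq = ρ²/(1−ρ) = 0.07561/0.7250 = 0.1043

Final: 0.1043


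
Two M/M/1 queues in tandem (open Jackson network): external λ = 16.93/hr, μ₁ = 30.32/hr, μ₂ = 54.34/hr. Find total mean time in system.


Each node sees arrival rate λ = 16.93/hr (tandem ⇒ throughput preserved).
W₁ = 1/(μ₁−λ) = 1/(30.32−16.93) = 0.07468 hr
W₂ = 1/(μ₂−λ) = 1/(54.34−16.93) = 0.02673 hr
W_total = W₁ + W₂ = 0.07468 + 0.02673 = 0.10141 hr

Final: 0.10141 hr


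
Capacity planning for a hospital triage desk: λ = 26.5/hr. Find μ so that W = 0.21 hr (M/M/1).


W = 1/(μ−λ) ⇒ μ − λ = 1/W = 1/0.21 = 4.7619
μ = λ + 1/W = 26.5 + 4.7619 = 31.2619 per hr

Final: 31.2619 /hr


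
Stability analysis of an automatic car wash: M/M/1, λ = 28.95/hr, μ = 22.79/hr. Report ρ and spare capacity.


Total capacity cμ = 1·22.79 = 22.79/hr
ρ = λ/(cμ) = 28.95/22.79 = 1.2703
Stable ⇔ ρ < 1: NO
Spare capacity = cμ − λ = 22.79 − 28.95 = -6.16/hr

Final: ρ = 1.2703; unstable; margin = -6.16/hr


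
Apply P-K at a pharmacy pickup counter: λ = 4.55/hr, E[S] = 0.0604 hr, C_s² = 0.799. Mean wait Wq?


ρ = λ·E[S] = 4.55·0.0604 = 0.2748
E[S²] = E[S]²(1+C_s²) = 0.0604²·(1+0.799) = 0.006563
Wq = λ·E[S²]/(2(1−ρ)) = 4.55·0.006563/(2·0.7252) = 0.02059 hr

Final: 0.02059 hr


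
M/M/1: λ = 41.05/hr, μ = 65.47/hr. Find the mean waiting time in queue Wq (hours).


ρ = 41.05/65.47 = 0.6270
Wq = ρ/(μ−λ) = 0.6270/(65.47 − 41.05) = 0.6270/24.42 = 0.02568 hr

Final: 0.02568 hr


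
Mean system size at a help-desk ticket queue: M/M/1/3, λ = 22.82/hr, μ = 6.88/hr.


ρ = 22.82/6.88 = 3.3169
L = ρ[1 − (K+1)ρ^K + Kρ^(K+1)] / [(1−ρ)(1−ρ^(K+1))]
Numerator: 3.3169·(1 − 4·36.490651 + 3·121.034396) = 723.541886
Denominator: (-2.3169)·(-120.034396) = 278.102947
L = 723.541886/278.102947 = 2.6017

Final: 2.6017


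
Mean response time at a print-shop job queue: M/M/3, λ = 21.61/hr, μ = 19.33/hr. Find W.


a = 1.1180; ρ = 0.3727; P₀ = 0.321124
Lq = P₀·a^c·ρ/(c!(1−ρ)²) = 0.07081
Wq = Lq/λ = 0.07081/21.61 = 0.003277 hr
W = Wq + 1/μ = 0.003277 + 0.05173 = 0.05501 hr

Final: 0.05501 hr


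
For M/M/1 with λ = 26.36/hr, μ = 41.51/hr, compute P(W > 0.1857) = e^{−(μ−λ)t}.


W ~ Exponential(μ−λ) for M/M/1.
μ − λ = 41.51 − 26.36 = 15.1500
P(W > t) = e^{−(μ−λ)t} = e^{−2.8134} = 0.060003

Final: 0.060003


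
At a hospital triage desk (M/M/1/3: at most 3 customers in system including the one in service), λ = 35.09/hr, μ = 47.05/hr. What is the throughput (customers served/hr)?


ρ = 0.7458; P_K = (1−ρ)ρ^3/(1−ρ^4) = 0.152688
λ_eff = λ(1 − P_K) = 35.09·(1 − 0.152688) = 35.09·0.847312 = 29.7322 /hr

Final: 29.7322 /hr


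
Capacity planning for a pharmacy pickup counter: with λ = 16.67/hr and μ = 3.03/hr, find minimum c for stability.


Stability requires cμ > λ ⇔ c > λ/μ.
λ/μ = 16.67/3.03 = 5.5017
Minimum integer c = ⌊5.5017⌋ + 1 = 6
Check: 6·3.03 = 18.18 > 16.67, while 5·3.03 = 15.15 ≤ 16.67

Final: 6 servers


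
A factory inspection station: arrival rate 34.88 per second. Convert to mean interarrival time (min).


Mean interarrival time = 1/λ = 1/34.88 second = 0.02867 second
In minutes: 0.02867 × 0.0166667 = 0.0004778 min

Final: 0.0004778 min


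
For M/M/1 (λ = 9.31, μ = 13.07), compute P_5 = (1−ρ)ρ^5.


ρ = 9.31/13.07 = 0.7123
P_n = (1−ρ)·ρ^n = (1 − 0.7123)·0.7123^5 = 0.2877·0.183388 = 0.052757

Final: 0.052757


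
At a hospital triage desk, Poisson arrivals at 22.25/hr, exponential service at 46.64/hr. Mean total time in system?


W = 1/(μ−λ) = 1/(46.64 − 22.25) = 1/24.39 = 0.04100 hr

Final: 0.04100 hr


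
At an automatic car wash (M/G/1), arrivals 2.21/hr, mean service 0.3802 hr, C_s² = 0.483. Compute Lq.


ρ = λ·E[S] = 2.21·0.3802 = 0.8402
Lq = ρ²(1+C_s²)/(2(1−ρ)) = 0.7060·(1+0.483)/(2·0.1598)
= 0.7060·1.4830/0.3195 = 3.27686

Final: 3.27686


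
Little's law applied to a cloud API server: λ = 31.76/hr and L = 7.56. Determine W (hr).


W = L/λ = 7.56/31.76 = 0.2380 hr

Final: 0.2380 hr


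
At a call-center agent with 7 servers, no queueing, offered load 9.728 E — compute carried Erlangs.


B(7,9.728) = 0.396703 (Erlang-B)
Carried load = a(1 − B) = 9.728·(1 − 0.396703) = 9.728·0.603297 = 5.8689 E

Final: 5.8689 Erlangs


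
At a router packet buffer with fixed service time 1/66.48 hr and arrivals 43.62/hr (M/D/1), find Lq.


ρ = 43.62/66.48 = 0.6561
M/D/1: Lq = ρ²/(2(1−ρ)) = 0.4305/(2·0.3439) = 0.62600

Final: 0.62600


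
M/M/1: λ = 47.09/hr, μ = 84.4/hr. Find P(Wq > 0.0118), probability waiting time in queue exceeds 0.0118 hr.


ρ = 47.09/84.4 = 0.5579
P(Wq > t) = ρ·e^{−(μ−λ)t} = 0.5579·e^{−0.4403}
= 0.5579·0.643870 = 0.359240

Final: 0.359240


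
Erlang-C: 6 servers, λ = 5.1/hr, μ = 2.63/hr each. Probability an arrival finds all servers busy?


a = λ/μ = 1.9392; ρ = a/6 = 0.3232
P₀ = 0.143648 (from M/M/c formula)
C(c,a) = [a^c/(c!(1−ρ))]·P₀ = [53.17244/(720·0.6768)]·0.143648
= 0.10912·0.143648 = 0.015674

Final: 0.015674


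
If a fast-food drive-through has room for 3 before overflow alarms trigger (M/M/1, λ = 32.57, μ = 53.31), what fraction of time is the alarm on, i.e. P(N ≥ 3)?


ρ = 32.57/53.31 = 0.6110
P(N ≥ n) = ρ^n = 0.6110^3 = 0.228049

Final: 0.228049


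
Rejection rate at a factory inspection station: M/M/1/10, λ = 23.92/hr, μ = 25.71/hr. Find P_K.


ρ = λ/μ = 23.92/25.71 = 0.9304
P_K = (1−ρ)ρ^K/(1−ρ^(K+1)) = (0.06962·0.485949)/(1 − 0.452116)
= 0.033833/0.547884 = 0.061752

Final: 0.061752


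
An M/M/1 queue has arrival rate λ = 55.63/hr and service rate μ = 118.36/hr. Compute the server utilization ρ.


ρ = λ/μ = 55.63/118.36 = 0.4700

Final: 0.4700


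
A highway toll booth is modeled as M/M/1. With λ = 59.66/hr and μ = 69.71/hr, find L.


ρ = λ/μ = 59.66/69.71 = 0.8558
L = ρ/(1−ρ) = 0.8558/(1 − 0.8558) = 0.8558/0.1442 = 5.9363

Final: 5.9363


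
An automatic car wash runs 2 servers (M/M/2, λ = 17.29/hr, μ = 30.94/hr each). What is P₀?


a = λ/μ = 17.29/30.94 = 0.5588; ρ = a/c = 0.2794
Σ_{k=0}^{1} a^k/k! (terms k=0..1) = 1.00000 + 0.55882 = 1.55882
Tail: a^2/(2!(1−ρ)) = 0.31228/(2·0.7206) = 0.21669
P₀ = 1/(1.55882 + 0.21669) = 1/1.77551 = 0.563218

Final: 0.563218


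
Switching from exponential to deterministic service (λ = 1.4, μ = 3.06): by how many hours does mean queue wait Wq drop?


ρ = 1.4/3.06 = 0.4575
Wq(M/M/1) = ρ/(μ−λ) = 0.4575/1.66 = 0.27561 hr
Wq(M/D/1) = ρ/(2(μ−λ)) = 0.13781 hr
Savings = 0.27561 − 0.13781 = 0.13781 hr

Final: 0.13781 hr


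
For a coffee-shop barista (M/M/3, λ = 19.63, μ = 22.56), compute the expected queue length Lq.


a = λ/μ = 0.8701; ρ = a/3 = 0.2900
P₀ = 0.416088
Lq = P₀·a^c·ρ / (c!·(1−ρ)²) = 0.416088·0.65878·0.2900/(6·0.50404)
= 0.02629

Final: 0.02629


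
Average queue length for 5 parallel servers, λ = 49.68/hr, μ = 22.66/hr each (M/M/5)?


a = λ/μ = 2.1924; ρ = a/5 = 0.4385
P₀ = 0.110296
Lq = P₀·a^c·ρ / (c!·(1−ρ)²) = 0.110296·50.65338·0.4385/(120·0.31530)
= 0.06475

Final: 0.06475


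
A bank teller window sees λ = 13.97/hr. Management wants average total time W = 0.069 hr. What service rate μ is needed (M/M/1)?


W = 1/(μ−λ) ⇒ μ − λ = 1/W = 1/0.069 = 14.4928
μ = λ + 1/W = 13.97 + 14.4928 = 28.4628 per hr

Final: 28.4628 /hr


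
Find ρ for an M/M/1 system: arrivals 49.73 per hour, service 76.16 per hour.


ρ = λ/μ = 49.73/76.16 = 0.6530

Final: 0.6530


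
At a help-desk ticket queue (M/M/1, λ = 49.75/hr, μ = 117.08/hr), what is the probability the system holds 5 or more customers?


ρ = 49.75/117.08 = 0.4249
P(N ≥ n) = ρ^n = 0.4249^5 = 0.013853

Final: 0.013853


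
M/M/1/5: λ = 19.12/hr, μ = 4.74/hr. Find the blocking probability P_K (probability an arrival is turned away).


ρ = λ/μ = 19.12/4.74 = 4.0338
P_K = (1−ρ)ρ^K/(1−ρ^(K+1)) = (-3.0338·1067.942159)/(1 − 4307.817315)
= -3239.875157/-4306.817315 = 0.752267

Final: 0.752267


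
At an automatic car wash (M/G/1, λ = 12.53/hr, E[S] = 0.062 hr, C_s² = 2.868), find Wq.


ρ = λ·E[S] = 12.53·0.062 = 0.7769
E[S²] = E[S]²(1+C_s²) = 0.062²·(1+2.868) = 0.014869
Wq = λ·E[S²]/(2(1−ρ)) = 12.53·0.014869/(2·0.2231) = 0.41746 hr

Final: 0.41746 hr


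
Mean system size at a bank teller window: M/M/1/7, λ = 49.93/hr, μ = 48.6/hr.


ρ = 49.93/48.6 = 1.0274
L = ρ[1 − (K+1)ρ^K + Kρ^(K+1)] / [(1−ρ)(1−ρ^(K+1))]
Numerator: 1.0274·(1 − 8·1.208028 + 7·1.241087) = 0.024026
Denominator: (-0.02737)·(-0.241087) = 0.006598
L = 0.024026/0.006598 = 3.6416

Final: 3.6416


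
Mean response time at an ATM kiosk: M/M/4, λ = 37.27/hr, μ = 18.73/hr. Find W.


a = 1.9899; ρ = 0.4975; P₀ = 0.131880
Lq = P₀·a^c·ρ/(c!(1−ρ)²) = 0.16970
Wq = Lq/λ = 0.16970/37.27 = 0.004553 hr
W = Wq + 1/μ = 0.004553 + 0.05339 = 0.05794 hr

Final: 0.05794 hr


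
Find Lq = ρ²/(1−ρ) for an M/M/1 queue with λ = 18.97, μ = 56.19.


ρ = 18.97/56.19 = 0.3376
Lq = ρ²/(1−ρ) = 0.1140/0.6624 = 0.1721

Final: 0.1721


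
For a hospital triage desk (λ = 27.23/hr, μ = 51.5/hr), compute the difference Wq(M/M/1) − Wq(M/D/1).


ρ = 27.23/51.5 = 0.5287
Wq(M/M/1) = ρ/(μ−λ) = 0.5287/24.27 = 0.02179 hr
Wq(M/D/1) = ρ/(2(μ−λ)) = 0.01089 hr
Savings = 0.02179 − 0.01089 = 0.01089 hr

Final: 0.01089 hr


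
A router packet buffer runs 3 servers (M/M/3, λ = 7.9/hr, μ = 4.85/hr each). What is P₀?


a = λ/μ = 7.9/4.85 = 1.6289; ρ = a/c = 0.5430
Σ_{k=0}^{2} a^k/k! (terms k=0..2) = 1.00000 + 1.62887 + 1.32660 = 3.95547
Tail: a^3/(3!(1−ρ)) = 4.32171/(6·0.4570) = 1.57596
P₀ = 1/(3.95547 + 1.57596) = 1/5.53143 = 0.180785

Final: 0.180785


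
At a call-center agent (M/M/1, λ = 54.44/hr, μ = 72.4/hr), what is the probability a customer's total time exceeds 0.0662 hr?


W ~ Exponential(μ−λ) for M/M/1.
μ − λ = 72.4 − 54.44 = 17.9600
P(W > t) = e^{−(μ−λ)t} = e^{−1.1890} = 0.304540

Final: 0.304540


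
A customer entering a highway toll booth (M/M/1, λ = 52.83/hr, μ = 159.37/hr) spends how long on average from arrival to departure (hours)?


W = 1/(μ−λ) = 1/(159.37 − 52.83) = 1/106.54 = 0.009386 hr

Final: 0.009386 hr


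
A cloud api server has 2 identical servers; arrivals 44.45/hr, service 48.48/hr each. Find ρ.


ρ = λ/(cμ) = 44.45/(2·48.48) = 44.45/96.96 = 0.4584

Final: 0.4584


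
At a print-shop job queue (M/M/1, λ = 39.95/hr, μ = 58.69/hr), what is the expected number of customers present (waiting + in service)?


ρ = λ/μ = 39.95/58.69 = 0.6807
L = ρ/(1−ρ) = 0.6807/(1 − 0.6807) = 0.6807/0.3193 = 2.1318

Final: 2.1318


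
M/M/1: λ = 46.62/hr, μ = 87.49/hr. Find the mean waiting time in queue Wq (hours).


ρ = 46.62/87.49 = 0.5329
Wq = ρ/(μ−λ) = 0.5329/(87.49 − 46.62) = 0.5329/40.87 = 0.01304 hr

Final: 0.01304 hr


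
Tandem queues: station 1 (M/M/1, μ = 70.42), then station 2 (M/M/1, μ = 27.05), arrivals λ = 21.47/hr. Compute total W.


Each node sees arrival rate λ = 21.47/hr (tandem ⇒ throughput preserved).
W₁ = 1/(μ₁−λ) = 1/(70.42−21.47) = 0.02043 hr
W₂ = 1/(μ₂−λ) = 1/(27.05−21.47) = 0.17921 hr
W_total = W₁ + W₂ = 0.02043 + 0.17921 = 0.19964 hr

Final: 0.19964 hr


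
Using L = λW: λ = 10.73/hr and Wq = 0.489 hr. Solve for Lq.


Lq = λWq = 10.73·0.489 = 5.2470

Final: 5.2470


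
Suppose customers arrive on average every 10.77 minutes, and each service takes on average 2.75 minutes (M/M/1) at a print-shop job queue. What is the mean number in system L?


λ = 60/10.77 = 5.5710 /hr
μ = 60/2.75 = 21.8182 /hr
ρ = λ/μ = 5.5710/21.8182 = 0.2553
L = ρ/(1−ρ) = 0.2553/0.7447 = 0.3429

Final: 0.3429


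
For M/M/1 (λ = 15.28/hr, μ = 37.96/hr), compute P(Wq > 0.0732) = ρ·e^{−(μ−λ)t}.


ρ = 15.28/37.96 = 0.4025
P(Wq > t) = ρ·e^{−(μ−λ)t} = 0.4025·e^{−1.6602}
= 0.4025·0.190106 = 0.076523

Final: 0.076523


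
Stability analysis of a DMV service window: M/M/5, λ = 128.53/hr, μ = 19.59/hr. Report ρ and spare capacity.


Total capacity cμ = 5·19.59 = 97.95/hr
ρ = λ/(cμ) = 128.53/97.95 = 1.3122
Stable ⇔ ρ < 1: NO
Spare capacity = cμ − λ = 97.95 − 128.53 = -30.58/hr

Final: ρ = 1.3122; unstable; margin = -30.58/hr


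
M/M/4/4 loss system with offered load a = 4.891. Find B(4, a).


B(c,a) = (a^c/c!) / Σ_{k=0}^{c} a^k/k!
a^4/4! = 23.844016
Σ terms (k=0..4): 1.00000 + 4.89100 + 11.96094 + 19.50032 + 23.84402 = 61.196277
B = 23.844016/61.196277 = 0.389632

Final: 0.389632


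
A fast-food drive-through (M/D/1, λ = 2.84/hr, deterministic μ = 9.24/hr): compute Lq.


ρ = 2.84/9.24 = 0.3074
M/D/1: Lq = ρ²/(2(1−ρ)) = 0.09447/(2·0.6926) = 0.06820

Final: 0.06820


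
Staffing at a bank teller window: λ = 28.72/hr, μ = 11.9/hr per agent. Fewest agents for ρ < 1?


Stability requires cμ > λ ⇔ c > λ/μ.
λ/μ = 28.72/11.9 = 2.4134
Minimum integer c = ⌊2.4134⌋ + 1 = 3
Check: 3·11.9 = 35.70 > 28.72, while 2·11.9 = 23.80 ≤ 28.72

Final: 3 servers


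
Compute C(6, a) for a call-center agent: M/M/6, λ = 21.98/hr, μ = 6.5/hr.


a = λ/μ = 3.3815; ρ = a/6 = 0.5636
P₀ = 0.032857 (from M/M/c formula)
C(c,a) = [a^c/(c!(1−ρ))]·P₀ = [1495.15421/(720·0.4364)]·0.032857
= 4.75837·0.032857 = 0.156348

Final: 0.156348


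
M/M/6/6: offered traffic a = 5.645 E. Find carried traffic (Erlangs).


B(6,5.645) = 0.239589 (Erlang-B)
Carried load = a(1 − B) = 5.645·(1 − 0.239589) = 5.645·0.760411 = 4.2925 E

Final: 4.2925 Erlangs


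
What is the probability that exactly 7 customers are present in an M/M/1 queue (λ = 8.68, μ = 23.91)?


ρ = 8.68/23.91 = 0.3630
P_n = (1−ρ)·ρ^n = (1 − 0.3630)·0.3630^7 = 0.6370·0.0008310 = 0.0005293

Final: 0.0005293


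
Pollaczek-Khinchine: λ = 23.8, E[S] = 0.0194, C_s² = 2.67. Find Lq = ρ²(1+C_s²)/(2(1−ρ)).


ρ = λ·E[S] = 23.8·0.0194 = 0.4617
Lq = ρ²(1+C_s²)/(2(1−ρ)) = 0.2132·(1+2.67)/(2·0.5383)
= 0.2132·3.6700/1.0766 = 0.72675

Final: 0.72675


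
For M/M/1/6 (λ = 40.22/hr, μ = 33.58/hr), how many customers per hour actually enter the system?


ρ = 1.1977; P_K = (1−ρ)ρ^6/(1−ρ^7) = 0.230188
λ_eff = λ(1 − P_K) = 40.22·(1 − 0.230188) = 40.22·0.769812 = 30.9618 /hr

Final: 30.9618 /hr


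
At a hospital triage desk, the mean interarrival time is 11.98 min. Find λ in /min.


λ = 1/(interarrival time) in consistent units.
1 minute = 1 min, so λ = 1/11.98 = 0.08347 per minute

Final: 0.08347 /min


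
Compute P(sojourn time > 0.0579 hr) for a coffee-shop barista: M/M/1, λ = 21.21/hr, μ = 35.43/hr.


W ~ Exponential(μ−λ) for M/M/1.
μ − λ = 35.43 − 21.21 = 14.2200
P(W > t) = e^{−(μ−λ)t} = e^{−0.8233} = 0.438964

Final: 0.438964


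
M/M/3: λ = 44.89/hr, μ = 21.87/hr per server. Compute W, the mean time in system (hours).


a = 2.0526; ρ = 0.6842; P₀ = 0.102849
Lq = P₀·a^c·ρ/(c!(1−ρ)²) = 1.01693
Wq = Lq/λ = 1.01693/44.89 = 0.02265 hr
W = Wq + 1/μ = 0.02265 + 0.04572 = 0.06838 hr

Final: 0.06838 hr


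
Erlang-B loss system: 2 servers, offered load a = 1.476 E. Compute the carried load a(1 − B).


B(2,1.476) = 0.305526 (Erlang-B)
Carried load = a(1 − B) = 1.476·(1 − 0.305526) = 1.476·0.694474 = 1.0250 E

Final: 1.0250 Erlangs


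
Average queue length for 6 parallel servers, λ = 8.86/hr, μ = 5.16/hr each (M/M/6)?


a = λ/μ = 1.7171; ρ = a/6 = 0.2862
P₀ = 0.179490
Lq = P₀·a^c·ρ / (c!·(1−ρ)²) = 0.179490·25.62737·0.2862/(720·0.50955)
= 0.003588

Final: 0.003588


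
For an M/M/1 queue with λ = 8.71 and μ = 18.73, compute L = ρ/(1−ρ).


ρ = λ/μ = 8.71/18.73 = 0.4650
L = ρ/(1−ρ) = 0.4650/(1 − 0.4650) = 0.4650/0.5350 = 0.8693

Final: 0.8693


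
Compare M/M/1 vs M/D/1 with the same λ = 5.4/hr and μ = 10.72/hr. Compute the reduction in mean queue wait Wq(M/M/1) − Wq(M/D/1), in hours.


ρ = 5.4/10.72 = 0.5037
Wq(M/M/1) = ρ/(μ−λ) = 0.5037/5.32 = 0.09469 hr
Wq(M/D/1) = ρ/(2(μ−λ)) = 0.04734 hr
Savings = 0.09469 − 0.04734 = 0.04734 hr

Final: 0.04734 hr


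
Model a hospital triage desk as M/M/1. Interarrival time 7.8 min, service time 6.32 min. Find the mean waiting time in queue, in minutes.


λ = 60/7.8 = 7.6923 /hr
μ = 60/6.32 = 9.4937 /hr
ρ = λ/μ = 7.6923/9.4937 = 0.8103
Wq = ρ/(μ−λ) = 0.8103/(9.4937−7.6923) = 0.44980 hr
In minutes: 0.44980·60 = 26.988 min

Final: 26.988 min


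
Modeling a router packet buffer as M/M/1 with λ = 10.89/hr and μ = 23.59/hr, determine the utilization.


ρ = λ/μ = 10.89/23.59 = 0.4616

Final: 0.4616


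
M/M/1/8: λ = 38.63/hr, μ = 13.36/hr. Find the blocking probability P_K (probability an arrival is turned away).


ρ = λ/μ = 38.63/13.36 = 2.8915
P_K = (1−ρ)ρ^K/(1−ρ^(K+1)) = (-1.8915·4885.916043)/(1 − 14127.465326)
= -9241.549283/-14126.465326 = 0.654201

Final: 0.654201


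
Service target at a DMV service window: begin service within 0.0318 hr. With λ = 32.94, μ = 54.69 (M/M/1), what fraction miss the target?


ρ = 32.94/54.69 = 0.6023
P(Wq > t) = ρ·e^{−(μ−λ)t} = 0.6023·e^{−0.6916}
= 0.6023·0.500749 = 0.301603

Final: 0.301603


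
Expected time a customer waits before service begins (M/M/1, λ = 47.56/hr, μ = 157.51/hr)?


ρ = 47.56/157.51 = 0.3019
Wq = ρ/(μ−λ) = 0.3019/(157.51 − 47.56) = 0.3019/109.95 = 0.002746 hr

Final: 0.002746 hr


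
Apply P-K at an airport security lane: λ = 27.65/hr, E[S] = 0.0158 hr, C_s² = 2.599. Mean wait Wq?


ρ = λ·E[S] = 27.65·0.0158 = 0.4369
E[S²] = E[S]²(1+C_s²) = 0.0158²·(1+2.599) = 0.0008985
Wq = λ·E[S²]/(2(1−ρ)) = 27.65·0.0008985/(2·0.5631) = 0.02206 hr

Final: 0.02206 hr


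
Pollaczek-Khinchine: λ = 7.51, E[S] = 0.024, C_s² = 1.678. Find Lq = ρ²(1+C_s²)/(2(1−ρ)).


ρ = λ·E[S] = 7.51·0.024 = 0.1802
Lq = ρ²(1+C_s²)/(2(1−ρ)) = 0.03249·(1+1.678)/(2·0.8198)
= 0.03249·2.6780/1.6395 = 0.05306

Final: 0.05306


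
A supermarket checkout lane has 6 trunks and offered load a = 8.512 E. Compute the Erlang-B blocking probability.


B(c,a) = (a^c/c!) / Σ_{k=0}^{c} a^k/k!
a^6/6! = 528.271515
Σ terms (k=0..6): 1.00000 + 8.51200 + 36.22707 + 102.78828 + 218.73346 + 372.37184 + 528.27151 = 1267.904161
B = 528.271515/1267.904161 = 0.416649

Final: 0.416649


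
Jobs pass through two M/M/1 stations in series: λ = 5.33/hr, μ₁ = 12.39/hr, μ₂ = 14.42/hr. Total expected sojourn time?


Each node sees arrival rate λ = 5.33/hr (tandem ⇒ throughput preserved).
W₁ = 1/(μ₁−λ) = 1/(12.39−5.33) = 0.14164 hr
W₂ = 1/(μ₂−λ) = 1/(14.42−5.33) = 0.11001 hr
W_total = W₁ + W₂ = 0.14164 + 0.11001 = 0.25165 hr

Final: 0.25165 hr


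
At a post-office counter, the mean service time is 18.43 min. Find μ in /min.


μ = 1/(service time) in consistent units.
1 minute = 1 min, so μ = 1/18.43 = 0.05426 per minute

Final: 0.05426 /min


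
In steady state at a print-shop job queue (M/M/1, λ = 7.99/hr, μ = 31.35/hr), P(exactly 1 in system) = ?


ρ = 7.99/31.35 = 0.2549
P_n = (1−ρ)·ρ^n = (1 − 0.2549)·0.2549^1 = 0.7451·0.254864 = 0.189909

Final: 0.189909


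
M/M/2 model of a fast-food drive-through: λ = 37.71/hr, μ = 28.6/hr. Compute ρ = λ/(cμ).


ρ = λ/(cμ) = 37.71/(2·28.6) = 37.71/57.20 = 0.6593

Final: 0.6593


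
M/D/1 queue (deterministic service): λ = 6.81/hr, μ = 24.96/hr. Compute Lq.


ρ = 6.81/24.96 = 0.2728
M/D/1: Lq = ρ²/(2(1−ρ)) = 0.07444/(2·0.7272) = 0.05119

Final: 0.05119


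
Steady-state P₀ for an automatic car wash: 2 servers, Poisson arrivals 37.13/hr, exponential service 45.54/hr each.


a = λ/μ = 37.13/45.54 = 0.8153; ρ = a/c = 0.4077
Σ_{k=0}^{1} a^k/k! (terms k=0..1) = 1.00000 + 0.81533 = 1.81533
Tail: a^2/(2!(1−ρ)) = 0.66476/(2·0.5923) = 0.56113
P₀ = 1/(1.81533 + 0.56113) = 1/2.37646 = 0.420794

Final: 0.420794


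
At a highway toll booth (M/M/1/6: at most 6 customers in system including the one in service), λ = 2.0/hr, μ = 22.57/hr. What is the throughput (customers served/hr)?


ρ = 0.08861; P_K = (1−ρ)ρ^6/(1−ρ^7) = 0.0000004413
λ_eff = λ(1 − P_K) = 2.0·(1 − 0.0000004413) = 2.0·1.000000 = 2.0000 /hr

Final: 2.0000 /hr


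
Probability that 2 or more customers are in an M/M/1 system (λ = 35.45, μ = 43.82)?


ρ = 35.45/43.82 = 0.8090
P(N ≥ n) = ρ^n = 0.8090^2 = 0.654467

Final: 0.654467


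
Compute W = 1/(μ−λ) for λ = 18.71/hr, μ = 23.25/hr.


W = 1/(μ−λ) = 1/(23.25 − 18.71) = 1/4.54 = 0.2203 hr

Final: 0.2203 hr


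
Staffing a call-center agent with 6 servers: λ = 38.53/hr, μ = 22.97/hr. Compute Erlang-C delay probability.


a = λ/μ = 1.6774; ρ = a/6 = 0.2796
P₀ = 0.186764 (from M/M/c formula)
C(c,a) = [a^c/(c!(1−ρ))]·P₀ = [22.27553/(720·0.7204)]·0.186764
= 0.04294·0.186764 = 0.008020

Final: 0.008020


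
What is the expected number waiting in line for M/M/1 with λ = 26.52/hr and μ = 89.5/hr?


ρ = 26.52/89.5 = 0.2963
Lq = ρ²/(1−ρ) = 0.08780/0.7037 = 0.1248

Final: 0.1248


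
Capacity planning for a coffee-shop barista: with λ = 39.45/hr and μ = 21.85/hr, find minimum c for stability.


Stability requires cμ > λ ⇔ c > λ/μ.
λ/μ = 39.45/21.85 = 1.8055
Minimum integer c = ⌊1.8055⌋ + 1 = 2
Check: 2·21.85 = 43.70 > 39.45, while 1·21.85 = 21.85 ≤ 39.45

Final: 2 servers


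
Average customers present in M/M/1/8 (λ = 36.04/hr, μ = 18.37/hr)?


ρ = 36.04/18.37 = 1.9619
L = ρ[1 − (K+1)ρ^K + Kρ^(K+1)] / [(1−ρ)(1−ρ^(K+1))]
Numerator: 1.9619·(1 − 9·219.485082 + 8·430.606552) = 2884.939569
Denominator: (-0.9619)·(-429.606552) = 413.236134
L = 2884.939569/413.236134 = 6.9813

Final: 6.9813


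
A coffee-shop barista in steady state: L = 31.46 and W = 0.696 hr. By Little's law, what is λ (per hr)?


λ = L/W = 31.46/0.696 = 45.2011 /hr

Final: 45.2011 /hr


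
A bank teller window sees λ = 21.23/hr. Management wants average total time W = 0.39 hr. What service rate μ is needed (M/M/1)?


W = 1/(μ−λ) ⇒ μ − λ = 1/W = 1/0.39 = 2.5641
μ = λ + 1/W = 21.23 + 2.5641 = 23.7941 per hr

Final: 23.7941 /hr


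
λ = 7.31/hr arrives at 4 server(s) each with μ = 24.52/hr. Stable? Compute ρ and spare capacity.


Total capacity cμ = 4·24.52 = 98.08/hr
ρ = λ/(cμ) = 7.31/98.08 = 0.07453
Stable ⇔ ρ < 1: YES
Spare capacity = cμ − λ = 98.08 − 7.31 = 90.77/hr

Final: ρ = 0.07453; stable; margin = 90.77/hr


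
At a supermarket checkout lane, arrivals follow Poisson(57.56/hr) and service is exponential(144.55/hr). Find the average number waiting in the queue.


ρ = 57.56/144.55 = 0.3982
Lq = ρ²/(1−ρ) = 0.1586/0.6018 = 0.2635

Final: 0.2635


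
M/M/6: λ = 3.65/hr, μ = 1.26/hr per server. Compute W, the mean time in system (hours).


a = 2.8968; ρ = 0.4828; P₀ = 0.054451
Lq = P₀·a^c·ρ/(c!(1−ρ)²) = 0.08066
Wq = Lq/λ = 0.08066/3.65 = 0.02210 hr
W = Wq + 1/μ = 0.02210 + 0.79365 = 0.81575 hr

Final: 0.81575 hr


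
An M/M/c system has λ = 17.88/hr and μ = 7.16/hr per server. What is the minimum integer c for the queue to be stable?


Stability requires cμ > λ ⇔ c > λ/μ.
λ/μ = 17.88/7.16 = 2.4972
Minimum integer c = ⌊2.4972⌋ + 1 = 3
Check: 3·7.16 = 21.48 > 17.88, while 2·7.16 = 14.32 ≤ 17.88

Final: 3 servers


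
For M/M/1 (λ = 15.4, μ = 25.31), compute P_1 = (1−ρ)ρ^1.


ρ = 15.4/25.31 = 0.6085
P_n = (1−ρ)·ρ^n = (1 − 0.6085)·0.6085^1 = 0.3915·0.608455 = 0.238237

Final: 0.238237


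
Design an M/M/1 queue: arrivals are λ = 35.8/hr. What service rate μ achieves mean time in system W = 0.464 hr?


W = 1/(μ−λ) ⇒ μ − λ = 1/W = 1/0.464 = 2.1552
μ = λ + 1/W = 35.8 + 2.1552 = 37.9552 per hr

Final: 37.9552 /hr


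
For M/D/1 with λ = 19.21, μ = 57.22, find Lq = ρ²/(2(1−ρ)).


ρ = 19.21/57.22 = 0.3357
M/D/1: Lq = ρ²/(2(1−ρ)) = 0.1127/(2·0.6643) = 0.08484

Final: 0.08484


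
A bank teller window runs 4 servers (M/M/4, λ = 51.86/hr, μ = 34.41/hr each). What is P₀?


a = λ/μ = 51.86/34.41 = 1.5071; ρ = a/c = 0.3768
Σ_{k=0}^{3} a^k/k! (terms k=0..3) = 1.00000 + 1.50712 + 1.13571 + 0.57055 = 4.21337
Tail: a^4/(4!(1−ρ)) = 5.15931/(24·0.6232) = 0.34494
P₀ = 1/(4.21337 + 0.34494) = 1/4.55831 = 0.219380

Final: 0.219380


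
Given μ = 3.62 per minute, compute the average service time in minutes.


Mean service time = 1/μ = 1/3.62 minute = 0.27624 minute
In minutes: 0.27624 × 1 = 0.2762 min

Final: 0.2762 min


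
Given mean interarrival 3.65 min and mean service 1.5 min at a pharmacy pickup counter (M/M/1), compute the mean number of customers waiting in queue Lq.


λ = 60/3.65 = 16.4384 /hr
μ = 60/1.5 = 40.0000 /hr
ρ = λ/μ = 16.4384/40.0000 = 0.4110
Lq = ρ²/(1−ρ) = 0.1689/0.5890 = 0.2867

Final: 0.2867
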